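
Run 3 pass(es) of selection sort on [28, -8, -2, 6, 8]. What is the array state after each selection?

Pass 1: Select minimum -8 at index 1, swap -> [-8, 28, -2, 6, 8]
Pass 2: Select minimum -2 at index 2, swap -> [-8, -2, 28, 6, 8]
Pass 3: Select minimum 6 at index 3, swap -> [-8, -2, 6, 28, 8]


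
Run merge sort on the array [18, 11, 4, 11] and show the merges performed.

Divide and conquer:
  Merge [18] + [11] -> [11, 18]
  Merge [4] + [11] -> [4, 11]
  Merge [11, 18] + [4, 11] -> [4, 11, 11, 18]


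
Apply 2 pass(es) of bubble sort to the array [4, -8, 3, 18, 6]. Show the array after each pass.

After pass 1: [-8, 3, 4, 6, 18] (3 swaps)
After pass 2: [-8, 3, 4, 6, 18] (0 swaps)
Total swaps: 3


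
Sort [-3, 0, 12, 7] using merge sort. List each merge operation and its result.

Divide and conquer:
  Merge [-3] + [0] -> [-3, 0]
  Merge [12] + [7] -> [7, 12]
  Merge [-3, 0] + [7, 12] -> [-3, 0, 7, 12]


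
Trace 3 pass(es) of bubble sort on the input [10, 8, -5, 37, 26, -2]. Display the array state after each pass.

After pass 1: [8, -5, 10, 26, -2, 37] (4 swaps)
After pass 2: [-5, 8, 10, -2, 26, 37] (2 swaps)
After pass 3: [-5, 8, -2, 10, 26, 37] (1 swaps)
Total swaps: 7


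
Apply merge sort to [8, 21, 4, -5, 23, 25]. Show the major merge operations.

Divide and conquer:
  Merge [21] + [4] -> [4, 21]
  Merge [8] + [4, 21] -> [4, 8, 21]
  Merge [23] + [25] -> [23, 25]
  Merge [-5] + [23, 25] -> [-5, 23, 25]
  Merge [4, 8, 21] + [-5, 23, 25] -> [-5, 4, 8, 21, 23, 25]


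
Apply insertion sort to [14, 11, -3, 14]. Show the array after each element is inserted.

First element 14 is already 'sorted'
Insert 11: shifted 1 elements -> [11, 14, -3, 14]
Insert -3: shifted 2 elements -> [-3, 11, 14, 14]
Insert 14: shifted 0 elements -> [-3, 11, 14, 14]


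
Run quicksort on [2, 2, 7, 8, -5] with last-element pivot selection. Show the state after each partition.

Partition 1: pivot=-5 at index 0 -> [-5, 2, 7, 8, 2]
Partition 2: pivot=2 at index 2 -> [-5, 2, 2, 8, 7]
Partition 3: pivot=7 at index 3 -> [-5, 2, 2, 7, 8]


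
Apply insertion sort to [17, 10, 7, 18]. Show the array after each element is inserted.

First element 17 is already 'sorted'
Insert 10: shifted 1 elements -> [10, 17, 7, 18]
Insert 7: shifted 2 elements -> [7, 10, 17, 18]
Insert 18: shifted 0 elements -> [7, 10, 17, 18]


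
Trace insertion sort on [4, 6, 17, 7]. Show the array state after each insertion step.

First element 4 is already 'sorted'
Insert 6: shifted 0 elements -> [4, 6, 17, 7]
Insert 17: shifted 0 elements -> [4, 6, 17, 7]
Insert 7: shifted 1 elements -> [4, 6, 7, 17]


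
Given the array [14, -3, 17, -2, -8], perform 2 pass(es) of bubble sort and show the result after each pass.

After pass 1: [-3, 14, -2, -8, 17] (3 swaps)
After pass 2: [-3, -2, -8, 14, 17] (2 swaps)
Total swaps: 5


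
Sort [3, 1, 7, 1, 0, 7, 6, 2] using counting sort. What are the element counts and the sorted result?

Count array: [1, 2, 1, 1, 0, 0, 1, 2]
(count[i] = number of elements equal to i)
Cumulative count: [1, 3, 4, 5, 5, 5, 6, 8]
Sorted: [0, 1, 1, 2, 3, 6, 7, 7]


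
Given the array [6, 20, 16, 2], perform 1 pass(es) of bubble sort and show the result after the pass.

After pass 1: [6, 16, 2, 20] (2 swaps)
Total swaps: 2


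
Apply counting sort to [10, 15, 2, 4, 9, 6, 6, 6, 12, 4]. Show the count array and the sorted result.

Count array: [0, 0, 1, 0, 2, 0, 3, 0, 0, 1, 1, 0, 1, 0, 0, 1]
(count[i] = number of elements equal to i)
Cumulative count: [0, 0, 1, 1, 3, 3, 6, 6, 6, 7, 8, 8, 9, 9, 9, 10]
Sorted: [2, 4, 4, 6, 6, 6, 9, 10, 12, 15]


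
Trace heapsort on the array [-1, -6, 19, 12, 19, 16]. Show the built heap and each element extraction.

Build heap: [19, 12, 19, -1, -6, 16]
Extract 19: [19, 12, 16, -1, -6, 19]
Extract 19: [16, 12, -6, -1, 19, 19]
Extract 16: [12, -1, -6, 16, 19, 19]
Extract 12: [-1, -6, 12, 16, 19, 19]
Extract -1: [-6, -1, 12, 16, 19, 19]


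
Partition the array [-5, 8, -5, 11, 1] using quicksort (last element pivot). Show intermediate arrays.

Partition 1: pivot=1 at index 2 -> [-5, -5, 1, 11, 8]
Partition 2: pivot=-5 at index 1 -> [-5, -5, 1, 11, 8]
Partition 3: pivot=8 at index 3 -> [-5, -5, 1, 8, 11]


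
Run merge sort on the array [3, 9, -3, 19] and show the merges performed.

Divide and conquer:
  Merge [3] + [9] -> [3, 9]
  Merge [-3] + [19] -> [-3, 19]
  Merge [3, 9] + [-3, 19] -> [-3, 3, 9, 19]


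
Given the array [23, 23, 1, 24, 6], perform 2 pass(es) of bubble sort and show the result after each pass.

After pass 1: [23, 1, 23, 6, 24] (2 swaps)
After pass 2: [1, 23, 6, 23, 24] (2 swaps)
Total swaps: 4


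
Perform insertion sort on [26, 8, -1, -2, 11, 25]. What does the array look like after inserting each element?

First element 26 is already 'sorted'
Insert 8: shifted 1 elements -> [8, 26, -1, -2, 11, 25]
Insert -1: shifted 2 elements -> [-1, 8, 26, -2, 11, 25]
Insert -2: shifted 3 elements -> [-2, -1, 8, 26, 11, 25]
Insert 11: shifted 1 elements -> [-2, -1, 8, 11, 26, 25]
Insert 25: shifted 1 elements -> [-2, -1, 8, 11, 25, 26]


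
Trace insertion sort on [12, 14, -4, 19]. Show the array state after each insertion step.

First element 12 is already 'sorted'
Insert 14: shifted 0 elements -> [12, 14, -4, 19]
Insert -4: shifted 2 elements -> [-4, 12, 14, 19]
Insert 19: shifted 0 elements -> [-4, 12, 14, 19]


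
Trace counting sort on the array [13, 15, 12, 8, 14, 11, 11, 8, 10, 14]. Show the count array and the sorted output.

Count array: [0, 0, 0, 0, 0, 0, 0, 0, 2, 0, 1, 2, 1, 1, 2, 1]
(count[i] = number of elements equal to i)
Cumulative count: [0, 0, 0, 0, 0, 0, 0, 0, 2, 2, 3, 5, 6, 7, 9, 10]
Sorted: [8, 8, 10, 11, 11, 12, 13, 14, 14, 15]


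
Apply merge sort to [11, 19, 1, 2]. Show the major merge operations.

Divide and conquer:
  Merge [11] + [19] -> [11, 19]
  Merge [1] + [2] -> [1, 2]
  Merge [11, 19] + [1, 2] -> [1, 2, 11, 19]


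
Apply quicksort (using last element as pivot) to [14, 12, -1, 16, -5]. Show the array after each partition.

Partition 1: pivot=-5 at index 0 -> [-5, 12, -1, 16, 14]
Partition 2: pivot=14 at index 3 -> [-5, 12, -1, 14, 16]
Partition 3: pivot=-1 at index 1 -> [-5, -1, 12, 14, 16]


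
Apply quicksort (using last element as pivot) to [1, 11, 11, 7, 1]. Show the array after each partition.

Partition 1: pivot=1 at index 1 -> [1, 1, 11, 7, 11]
Partition 2: pivot=11 at index 4 -> [1, 1, 11, 7, 11]
Partition 3: pivot=7 at index 2 -> [1, 1, 7, 11, 11]


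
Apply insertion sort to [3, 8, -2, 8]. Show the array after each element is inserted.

First element 3 is already 'sorted'
Insert 8: shifted 0 elements -> [3, 8, -2, 8]
Insert -2: shifted 2 elements -> [-2, 3, 8, 8]
Insert 8: shifted 0 elements -> [-2, 3, 8, 8]


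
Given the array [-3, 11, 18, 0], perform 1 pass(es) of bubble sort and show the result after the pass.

After pass 1: [-3, 11, 0, 18] (1 swaps)
Total swaps: 1


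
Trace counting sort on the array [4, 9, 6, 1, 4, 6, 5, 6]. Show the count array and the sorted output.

Count array: [0, 1, 0, 0, 2, 1, 3, 0, 0, 1]
(count[i] = number of elements equal to i)
Cumulative count: [0, 1, 1, 1, 3, 4, 7, 7, 7, 8]
Sorted: [1, 4, 4, 5, 6, 6, 6, 9]


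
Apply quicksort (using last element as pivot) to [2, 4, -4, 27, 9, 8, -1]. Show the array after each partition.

Partition 1: pivot=-1 at index 1 -> [-4, -1, 2, 27, 9, 8, 4]
Partition 2: pivot=4 at index 3 -> [-4, -1, 2, 4, 9, 8, 27]
Partition 3: pivot=27 at index 6 -> [-4, -1, 2, 4, 9, 8, 27]
Partition 4: pivot=8 at index 4 -> [-4, -1, 2, 4, 8, 9, 27]


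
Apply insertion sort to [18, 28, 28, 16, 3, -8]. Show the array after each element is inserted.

First element 18 is already 'sorted'
Insert 28: shifted 0 elements -> [18, 28, 28, 16, 3, -8]
Insert 28: shifted 0 elements -> [18, 28, 28, 16, 3, -8]
Insert 16: shifted 3 elements -> [16, 18, 28, 28, 3, -8]
Insert 3: shifted 4 elements -> [3, 16, 18, 28, 28, -8]
Insert -8: shifted 5 elements -> [-8, 3, 16, 18, 28, 28]


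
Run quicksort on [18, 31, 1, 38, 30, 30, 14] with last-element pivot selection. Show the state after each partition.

Partition 1: pivot=14 at index 1 -> [1, 14, 18, 38, 30, 30, 31]
Partition 2: pivot=31 at index 5 -> [1, 14, 18, 30, 30, 31, 38]
Partition 3: pivot=30 at index 4 -> [1, 14, 18, 30, 30, 31, 38]
Partition 4: pivot=30 at index 3 -> [1, 14, 18, 30, 30, 31, 38]


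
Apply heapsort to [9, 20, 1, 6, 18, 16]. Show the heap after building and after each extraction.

Build heap: [20, 18, 16, 6, 9, 1]
Extract 20: [18, 9, 16, 6, 1, 20]
Extract 18: [16, 9, 1, 6, 18, 20]
Extract 16: [9, 6, 1, 16, 18, 20]
Extract 9: [6, 1, 9, 16, 18, 20]
Extract 6: [1, 6, 9, 16, 18, 20]


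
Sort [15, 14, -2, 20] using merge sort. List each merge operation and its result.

Divide and conquer:
  Merge [15] + [14] -> [14, 15]
  Merge [-2] + [20] -> [-2, 20]
  Merge [14, 15] + [-2, 20] -> [-2, 14, 15, 20]


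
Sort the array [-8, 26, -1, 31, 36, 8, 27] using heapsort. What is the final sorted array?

Build heap: [36, 31, 27, -8, 26, 8, -1]
Extract 36: [31, 26, 27, -8, -1, 8, 36]
Extract 31: [27, 26, 8, -8, -1, 31, 36]
Extract 27: [26, -1, 8, -8, 27, 31, 36]
Extract 26: [8, -1, -8, 26, 27, 31, 36]
Extract 8: [-1, -8, 8, 26, 27, 31, 36]
Extract -1: [-8, -1, 8, 26, 27, 31, 36]


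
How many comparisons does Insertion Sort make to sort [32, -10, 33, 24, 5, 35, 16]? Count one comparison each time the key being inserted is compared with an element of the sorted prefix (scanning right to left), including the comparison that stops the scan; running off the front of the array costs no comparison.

Insert -10: 32 > -10 (shift), reached front = 1 comparison(s) -> [-10, 32, 33, 24, 5, 35, 16]
Insert 33: 32 <= 33 (stop) = 1 comparison(s) -> [-10, 32, 33, 24, 5, 35, 16]
Insert 24: 33 > 24 (shift), 32 > 24 (shift), -10 <= 24 (stop) = 3 comparison(s) -> [-10, 24, 32, 33, 5, 35, 16]
Insert 5: 33 > 5 (shift), 32 > 5 (shift), 24 > 5 (shift), -10 <= 5 (stop) = 4 comparison(s) -> [-10, 5, 24, 32, 33, 35, 16]
Insert 35: 33 <= 35 (stop) = 1 comparison(s) -> [-10, 5, 24, 32, 33, 35, 16]
Insert 16: 35 > 16 (shift), 33 > 16 (shift), 32 > 16 (shift), 24 > 16 (shift), 5 <= 16 (stop) = 5 comparison(s) -> [-10, 5, 16, 24, 32, 33, 35]
Total comparisons: 1 + 1 + 3 + 4 + 1 + 5 = 15


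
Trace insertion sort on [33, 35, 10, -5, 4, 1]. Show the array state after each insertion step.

First element 33 is already 'sorted'
Insert 35: shifted 0 elements -> [33, 35, 10, -5, 4, 1]
Insert 10: shifted 2 elements -> [10, 33, 35, -5, 4, 1]
Insert -5: shifted 3 elements -> [-5, 10, 33, 35, 4, 1]
Insert 4: shifted 3 elements -> [-5, 4, 10, 33, 35, 1]
Insert 1: shifted 4 elements -> [-5, 1, 4, 10, 33, 35]


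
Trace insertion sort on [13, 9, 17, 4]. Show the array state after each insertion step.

First element 13 is already 'sorted'
Insert 9: shifted 1 elements -> [9, 13, 17, 4]
Insert 17: shifted 0 elements -> [9, 13, 17, 4]
Insert 4: shifted 3 elements -> [4, 9, 13, 17]


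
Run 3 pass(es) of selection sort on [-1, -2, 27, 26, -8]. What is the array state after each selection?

Pass 1: Select minimum -8 at index 4, swap -> [-8, -2, 27, 26, -1]
Pass 2: Select minimum -2 at index 1, swap -> [-8, -2, 27, 26, -1]
Pass 3: Select minimum -1 at index 4, swap -> [-8, -2, -1, 26, 27]


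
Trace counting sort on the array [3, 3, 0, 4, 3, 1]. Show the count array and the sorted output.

Count array: [1, 1, 0, 3, 1]
(count[i] = number of elements equal to i)
Cumulative count: [1, 2, 2, 5, 6]
Sorted: [0, 1, 3, 3, 3, 4]


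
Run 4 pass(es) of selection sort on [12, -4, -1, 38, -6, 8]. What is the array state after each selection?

Pass 1: Select minimum -6 at index 4, swap -> [-6, -4, -1, 38, 12, 8]
Pass 2: Select minimum -4 at index 1, swap -> [-6, -4, -1, 38, 12, 8]
Pass 3: Select minimum -1 at index 2, swap -> [-6, -4, -1, 38, 12, 8]
Pass 4: Select minimum 8 at index 5, swap -> [-6, -4, -1, 8, 12, 38]


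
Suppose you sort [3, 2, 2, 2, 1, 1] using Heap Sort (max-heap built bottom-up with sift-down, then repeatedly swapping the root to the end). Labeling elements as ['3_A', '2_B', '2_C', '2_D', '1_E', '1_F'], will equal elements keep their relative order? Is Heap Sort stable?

Trace Heap Sort on the labeled array (the key is the number; the letter only tracks identity):
  Build max-heap: [3_A, 2_B, 2_C, 2_D, 1_E, 1_F]
  Swap root 3_A to index 5, re-heapify first 5 -> [2_B, 2_D, 2_C, 1_F, 1_E, 3_A]
  Swap root 2_B to index 4, re-heapify first 4 -> [2_D, 1_E, 2_C, 1_F, 2_B, 3_A]
  Swap root 2_D to index 3, re-heapify first 3 -> [2_C, 1_E, 1_F, 2_D, 2_B, 3_A]
  Swap root 2_C to index 2, re-heapify first 2 -> [1_F, 1_E, 2_C, 2_D, 2_B, 3_A]
  Swap root 1_F to index 1, re-heapify first 1 -> [1_E, 1_F, 2_C, 2_D, 2_B, 3_A]
Final order: [1_E, 1_F, 2_C, 2_D, 2_B, 3_A]
Equal keys:
  value 1: originally 1_E, 1_F; after sorting 1_E, 1_F -> order preserved
  value 2: originally 2_B, 2_C, 2_D; after sorting 2_C, 2_D, 2_B -> order changed
Equal keys were reordered, so Heap Sort is not stable: heap construction and root-to-end swaps move elements without regard to the original order of equal keys. (One such input is enough; an unstable sort may happen to preserve order on other inputs, but it gives no guarantee.)
Answer: Not stable


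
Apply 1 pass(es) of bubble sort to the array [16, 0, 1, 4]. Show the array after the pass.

After pass 1: [0, 1, 4, 16] (3 swaps)
Total swaps: 3


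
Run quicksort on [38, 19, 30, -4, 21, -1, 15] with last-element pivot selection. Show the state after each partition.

Partition 1: pivot=15 at index 2 -> [-4, -1, 15, 38, 21, 19, 30]
Partition 2: pivot=-1 at index 1 -> [-4, -1, 15, 38, 21, 19, 30]
Partition 3: pivot=30 at index 5 -> [-4, -1, 15, 21, 19, 30, 38]
Partition 4: pivot=19 at index 3 -> [-4, -1, 15, 19, 21, 30, 38]


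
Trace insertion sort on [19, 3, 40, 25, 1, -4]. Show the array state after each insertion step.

First element 19 is already 'sorted'
Insert 3: shifted 1 elements -> [3, 19, 40, 25, 1, -4]
Insert 40: shifted 0 elements -> [3, 19, 40, 25, 1, -4]
Insert 25: shifted 1 elements -> [3, 19, 25, 40, 1, -4]
Insert 1: shifted 4 elements -> [1, 3, 19, 25, 40, -4]
Insert -4: shifted 5 elements -> [-4, 1, 3, 19, 25, 40]


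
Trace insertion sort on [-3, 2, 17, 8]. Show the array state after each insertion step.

First element -3 is already 'sorted'
Insert 2: shifted 0 elements -> [-3, 2, 17, 8]
Insert 17: shifted 0 elements -> [-3, 2, 17, 8]
Insert 8: shifted 1 elements -> [-3, 2, 8, 17]


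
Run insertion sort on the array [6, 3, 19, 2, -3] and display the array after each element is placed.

First element 6 is already 'sorted'
Insert 3: shifted 1 elements -> [3, 6, 19, 2, -3]
Insert 19: shifted 0 elements -> [3, 6, 19, 2, -3]
Insert 2: shifted 3 elements -> [2, 3, 6, 19, -3]
Insert -3: shifted 4 elements -> [-3, 2, 3, 6, 19]


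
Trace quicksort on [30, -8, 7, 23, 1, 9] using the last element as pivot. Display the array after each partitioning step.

Partition 1: pivot=9 at index 3 -> [-8, 7, 1, 9, 30, 23]
Partition 2: pivot=1 at index 1 -> [-8, 1, 7, 9, 30, 23]
Partition 3: pivot=23 at index 4 -> [-8, 1, 7, 9, 23, 30]


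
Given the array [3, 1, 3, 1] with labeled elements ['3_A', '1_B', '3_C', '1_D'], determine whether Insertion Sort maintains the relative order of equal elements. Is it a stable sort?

Trace Insertion Sort on the labeled array (the key is the number; the letter only tracks identity):
  Insert 1_B at index 0: [1_B, 3_A, 3_C, 1_D]
  Insert 3_C at index 2: [1_B, 3_A, 3_C, 1_D]
  Insert 1_D at index 1: [1_B, 1_D, 3_A, 3_C]
Final order: [1_B, 1_D, 3_A, 3_C]
Equal keys:
  value 1: originally 1_B, 1_D; after sorting 1_B, 1_D -> order preserved
  value 3: originally 3_A, 3_C; after sorting 3_A, 3_C -> order preserved
All equal keys kept their original relative order. Insertion Sort is stable: elements are shifted only while they are strictly greater than the key, so a key is inserted after any equal elements already placed.
Answer: Stable


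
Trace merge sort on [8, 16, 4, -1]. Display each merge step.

Divide and conquer:
  Merge [8] + [16] -> [8, 16]
  Merge [4] + [-1] -> [-1, 4]
  Merge [8, 16] + [-1, 4] -> [-1, 4, 8, 16]


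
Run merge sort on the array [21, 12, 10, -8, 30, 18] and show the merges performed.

Divide and conquer:
  Merge [12] + [10] -> [10, 12]
  Merge [21] + [10, 12] -> [10, 12, 21]
  Merge [30] + [18] -> [18, 30]
  Merge [-8] + [18, 30] -> [-8, 18, 30]
  Merge [10, 12, 21] + [-8, 18, 30] -> [-8, 10, 12, 18, 21, 30]


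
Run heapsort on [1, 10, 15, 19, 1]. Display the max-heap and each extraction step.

Build heap: [19, 10, 15, 1, 1]
Extract 19: [15, 10, 1, 1, 19]
Extract 15: [10, 1, 1, 15, 19]
Extract 10: [1, 1, 10, 15, 19]
Extract 1: [1, 1, 10, 15, 19]


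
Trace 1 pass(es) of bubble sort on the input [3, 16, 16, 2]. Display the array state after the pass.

After pass 1: [3, 16, 2, 16] (1 swaps)
Total swaps: 1


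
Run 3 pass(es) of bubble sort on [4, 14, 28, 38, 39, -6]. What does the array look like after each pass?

After pass 1: [4, 14, 28, 38, -6, 39] (1 swaps)
After pass 2: [4, 14, 28, -6, 38, 39] (1 swaps)
After pass 3: [4, 14, -6, 28, 38, 39] (1 swaps)
Total swaps: 3


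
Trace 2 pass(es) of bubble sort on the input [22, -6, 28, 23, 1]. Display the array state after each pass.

After pass 1: [-6, 22, 23, 1, 28] (3 swaps)
After pass 2: [-6, 22, 1, 23, 28] (1 swaps)
Total swaps: 4


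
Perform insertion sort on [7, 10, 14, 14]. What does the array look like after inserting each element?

First element 7 is already 'sorted'
Insert 10: shifted 0 elements -> [7, 10, 14, 14]
Insert 14: shifted 0 elements -> [7, 10, 14, 14]
Insert 14: shifted 0 elements -> [7, 10, 14, 14]


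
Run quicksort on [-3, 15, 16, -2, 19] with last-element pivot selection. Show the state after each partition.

Partition 1: pivot=19 at index 4 -> [-3, 15, 16, -2, 19]
Partition 2: pivot=-2 at index 1 -> [-3, -2, 16, 15, 19]
Partition 3: pivot=15 at index 2 -> [-3, -2, 15, 16, 19]


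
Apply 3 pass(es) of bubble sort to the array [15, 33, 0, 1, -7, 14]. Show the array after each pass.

After pass 1: [15, 0, 1, -7, 14, 33] (4 swaps)
After pass 2: [0, 1, -7, 14, 15, 33] (4 swaps)
After pass 3: [0, -7, 1, 14, 15, 33] (1 swaps)
Total swaps: 9


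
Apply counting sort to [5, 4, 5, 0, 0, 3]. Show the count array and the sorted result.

Count array: [2, 0, 0, 1, 1, 2]
(count[i] = number of elements equal to i)
Cumulative count: [2, 2, 2, 3, 4, 6]
Sorted: [0, 0, 3, 4, 5, 5]


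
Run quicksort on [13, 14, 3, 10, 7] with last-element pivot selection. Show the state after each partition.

Partition 1: pivot=7 at index 1 -> [3, 7, 13, 10, 14]
Partition 2: pivot=14 at index 4 -> [3, 7, 13, 10, 14]
Partition 3: pivot=10 at index 2 -> [3, 7, 10, 13, 14]


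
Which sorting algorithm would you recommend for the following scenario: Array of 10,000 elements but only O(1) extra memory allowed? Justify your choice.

Best choice: Heapsort
Reason: Heapsort rearranges the array in place using O(1) auxiliary space and still guarantees O(n log n) time; quicksort partitions in place but needs Theta(log n) stack space for recursion (O(n) in the worst case), and mergesort requires O(n) auxiliary space


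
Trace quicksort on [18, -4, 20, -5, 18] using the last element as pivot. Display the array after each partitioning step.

Partition 1: pivot=18 at index 3 -> [18, -4, -5, 18, 20]
Partition 2: pivot=-5 at index 0 -> [-5, -4, 18, 18, 20]
Partition 3: pivot=18 at index 2 -> [-5, -4, 18, 18, 20]


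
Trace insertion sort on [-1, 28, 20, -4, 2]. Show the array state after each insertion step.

First element -1 is already 'sorted'
Insert 28: shifted 0 elements -> [-1, 28, 20, -4, 2]
Insert 20: shifted 1 elements -> [-1, 20, 28, -4, 2]
Insert -4: shifted 3 elements -> [-4, -1, 20, 28, 2]
Insert 2: shifted 2 elements -> [-4, -1, 2, 20, 28]


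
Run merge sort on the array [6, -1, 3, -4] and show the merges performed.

Divide and conquer:
  Merge [6] + [-1] -> [-1, 6]
  Merge [3] + [-4] -> [-4, 3]
  Merge [-1, 6] + [-4, 3] -> [-4, -1, 3, 6]


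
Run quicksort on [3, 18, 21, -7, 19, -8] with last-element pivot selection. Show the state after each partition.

Partition 1: pivot=-8 at index 0 -> [-8, 18, 21, -7, 19, 3]
Partition 2: pivot=3 at index 2 -> [-8, -7, 3, 18, 19, 21]
Partition 3: pivot=21 at index 5 -> [-8, -7, 3, 18, 19, 21]
Partition 4: pivot=19 at index 4 -> [-8, -7, 3, 18, 19, 21]


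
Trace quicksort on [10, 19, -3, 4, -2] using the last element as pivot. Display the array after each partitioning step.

Partition 1: pivot=-2 at index 1 -> [-3, -2, 10, 4, 19]
Partition 2: pivot=19 at index 4 -> [-3, -2, 10, 4, 19]
Partition 3: pivot=4 at index 2 -> [-3, -2, 4, 10, 19]


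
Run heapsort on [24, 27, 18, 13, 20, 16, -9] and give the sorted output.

Build heap: [27, 24, 18, 13, 20, 16, -9]
Extract 27: [24, 20, 18, 13, -9, 16, 27]
Extract 24: [20, 16, 18, 13, -9, 24, 27]
Extract 20: [18, 16, -9, 13, 20, 24, 27]
Extract 18: [16, 13, -9, 18, 20, 24, 27]
Extract 16: [13, -9, 16, 18, 20, 24, 27]
Extract 13: [-9, 13, 16, 18, 20, 24, 27]


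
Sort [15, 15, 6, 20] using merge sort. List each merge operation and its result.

Divide and conquer:
  Merge [15] + [15] -> [15, 15]
  Merge [6] + [20] -> [6, 20]
  Merge [15, 15] + [6, 20] -> [6, 15, 15, 20]


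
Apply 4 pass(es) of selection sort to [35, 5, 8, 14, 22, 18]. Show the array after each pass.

Pass 1: Select minimum 5 at index 1, swap -> [5, 35, 8, 14, 22, 18]
Pass 2: Select minimum 8 at index 2, swap -> [5, 8, 35, 14, 22, 18]
Pass 3: Select minimum 14 at index 3, swap -> [5, 8, 14, 35, 22, 18]
Pass 4: Select minimum 18 at index 5, swap -> [5, 8, 14, 18, 22, 35]


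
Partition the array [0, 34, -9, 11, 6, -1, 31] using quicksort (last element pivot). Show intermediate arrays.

Partition 1: pivot=31 at index 5 -> [0, -9, 11, 6, -1, 31, 34]
Partition 2: pivot=-1 at index 1 -> [-9, -1, 11, 6, 0, 31, 34]
Partition 3: pivot=0 at index 2 -> [-9, -1, 0, 6, 11, 31, 34]
Partition 4: pivot=11 at index 4 -> [-9, -1, 0, 6, 11, 31, 34]


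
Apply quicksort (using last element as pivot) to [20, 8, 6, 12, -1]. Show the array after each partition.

Partition 1: pivot=-1 at index 0 -> [-1, 8, 6, 12, 20]
Partition 2: pivot=20 at index 4 -> [-1, 8, 6, 12, 20]
Partition 3: pivot=12 at index 3 -> [-1, 8, 6, 12, 20]
Partition 4: pivot=6 at index 1 -> [-1, 6, 8, 12, 20]


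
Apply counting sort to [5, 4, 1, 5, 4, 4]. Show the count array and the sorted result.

Count array: [0, 1, 0, 0, 3, 2]
(count[i] = number of elements equal to i)
Cumulative count: [0, 1, 1, 1, 4, 6]
Sorted: [1, 4, 4, 4, 5, 5]


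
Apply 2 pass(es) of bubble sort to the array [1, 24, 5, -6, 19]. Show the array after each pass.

After pass 1: [1, 5, -6, 19, 24] (3 swaps)
After pass 2: [1, -6, 5, 19, 24] (1 swaps)
Total swaps: 4


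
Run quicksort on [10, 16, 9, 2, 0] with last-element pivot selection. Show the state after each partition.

Partition 1: pivot=0 at index 0 -> [0, 16, 9, 2, 10]
Partition 2: pivot=10 at index 3 -> [0, 9, 2, 10, 16]
Partition 3: pivot=2 at index 1 -> [0, 2, 9, 10, 16]


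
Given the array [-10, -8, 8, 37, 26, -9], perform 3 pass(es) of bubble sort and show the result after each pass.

After pass 1: [-10, -8, 8, 26, -9, 37] (2 swaps)
After pass 2: [-10, -8, 8, -9, 26, 37] (1 swaps)
After pass 3: [-10, -8, -9, 8, 26, 37] (1 swaps)
Total swaps: 4


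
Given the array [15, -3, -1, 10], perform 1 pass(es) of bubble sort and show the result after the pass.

After pass 1: [-3, -1, 10, 15] (3 swaps)
Total swaps: 3


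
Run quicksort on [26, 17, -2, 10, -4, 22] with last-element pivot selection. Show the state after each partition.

Partition 1: pivot=22 at index 4 -> [17, -2, 10, -4, 22, 26]
Partition 2: pivot=-4 at index 0 -> [-4, -2, 10, 17, 22, 26]
Partition 3: pivot=17 at index 3 -> [-4, -2, 10, 17, 22, 26]
Partition 4: pivot=10 at index 2 -> [-4, -2, 10, 17, 22, 26]


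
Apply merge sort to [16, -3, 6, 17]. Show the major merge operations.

Divide and conquer:
  Merge [16] + [-3] -> [-3, 16]
  Merge [6] + [17] -> [6, 17]
  Merge [-3, 16] + [6, 17] -> [-3, 6, 16, 17]


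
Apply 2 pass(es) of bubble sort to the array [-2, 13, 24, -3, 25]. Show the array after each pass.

After pass 1: [-2, 13, -3, 24, 25] (1 swaps)
After pass 2: [-2, -3, 13, 24, 25] (1 swaps)
Total swaps: 2


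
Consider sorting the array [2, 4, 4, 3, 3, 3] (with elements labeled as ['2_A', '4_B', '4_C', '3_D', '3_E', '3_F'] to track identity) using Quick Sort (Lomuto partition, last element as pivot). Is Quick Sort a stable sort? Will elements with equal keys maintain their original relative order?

Trace Quick Sort on the labeled array (the key is the number; the letter only tracks identity):
  Partition indices 0..5 around pivot 3_F -> [2_A, 3_D, 3_E, 3_F, 4_C, 4_B]
  Partition indices 0..2 around pivot 3_E -> [2_A, 3_D, 3_E, 3_F, 4_C, 4_B]
  Partition indices 0..1 around pivot 3_D -> [2_A, 3_D, 3_E, 3_F, 4_C, 4_B]
  Partition indices 4..5 around pivot 4_B -> [2_A, 3_D, 3_E, 3_F, 4_C, 4_B]
Final order: [2_A, 3_D, 3_E, 3_F, 4_C, 4_B]
Equal keys:
  value 3: originally 3_D, 3_E, 3_F; after sorting 3_D, 3_E, 3_F -> order preserved
  value 4: originally 4_B, 4_C; after sorting 4_C, 4_B -> order changed
Equal keys were reordered, so Quick Sort is not stable: partition swaps elements across long distances and can reorder equal keys. (One such input is enough; an unstable sort may happen to preserve order on other inputs, but it gives no guarantee.)
Answer: Not stable


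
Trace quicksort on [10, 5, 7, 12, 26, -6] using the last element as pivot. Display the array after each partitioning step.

Partition 1: pivot=-6 at index 0 -> [-6, 5, 7, 12, 26, 10]
Partition 2: pivot=10 at index 3 -> [-6, 5, 7, 10, 26, 12]
Partition 3: pivot=7 at index 2 -> [-6, 5, 7, 10, 26, 12]
Partition 4: pivot=12 at index 4 -> [-6, 5, 7, 10, 12, 26]


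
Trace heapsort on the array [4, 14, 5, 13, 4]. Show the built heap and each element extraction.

Build heap: [14, 13, 5, 4, 4]
Extract 14: [13, 4, 5, 4, 14]
Extract 13: [5, 4, 4, 13, 14]
Extract 5: [4, 4, 5, 13, 14]
Extract 4: [4, 4, 5, 13, 14]


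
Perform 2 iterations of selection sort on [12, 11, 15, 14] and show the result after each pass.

Pass 1: Select minimum 11 at index 1, swap -> [11, 12, 15, 14]
Pass 2: Select minimum 12 at index 1, swap -> [11, 12, 15, 14]


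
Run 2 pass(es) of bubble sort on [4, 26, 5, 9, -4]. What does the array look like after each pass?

After pass 1: [4, 5, 9, -4, 26] (3 swaps)
After pass 2: [4, 5, -4, 9, 26] (1 swaps)
Total swaps: 4


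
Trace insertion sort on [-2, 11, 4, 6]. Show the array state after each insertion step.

First element -2 is already 'sorted'
Insert 11: shifted 0 elements -> [-2, 11, 4, 6]
Insert 4: shifted 1 elements -> [-2, 4, 11, 6]
Insert 6: shifted 1 elements -> [-2, 4, 6, 11]


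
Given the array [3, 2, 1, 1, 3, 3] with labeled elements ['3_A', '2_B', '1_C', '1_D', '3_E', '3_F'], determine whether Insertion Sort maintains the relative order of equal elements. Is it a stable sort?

Trace Insertion Sort on the labeled array (the key is the number; the letter only tracks identity):
  Insert 2_B at index 0: [2_B, 3_A, 1_C, 1_D, 3_E, 3_F]
  Insert 1_C at index 0: [1_C, 2_B, 3_A, 1_D, 3_E, 3_F]
  Insert 1_D at index 1: [1_C, 1_D, 2_B, 3_A, 3_E, 3_F]
  Insert 3_E at index 4: [1_C, 1_D, 2_B, 3_A, 3_E, 3_F]
  Insert 3_F at index 5: [1_C, 1_D, 2_B, 3_A, 3_E, 3_F]
Final order: [1_C, 1_D, 2_B, 3_A, 3_E, 3_F]
Equal keys:
  value 1: originally 1_C, 1_D; after sorting 1_C, 1_D -> order preserved
  value 3: originally 3_A, 3_E, 3_F; after sorting 3_A, 3_E, 3_F -> order preserved
All equal keys kept their original relative order. Insertion Sort is stable: elements are shifted only while they are strictly greater than the key, so a key is inserted after any equal elements already placed.
Answer: Stable


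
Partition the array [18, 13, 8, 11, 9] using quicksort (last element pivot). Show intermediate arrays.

Partition 1: pivot=9 at index 1 -> [8, 9, 18, 11, 13]
Partition 2: pivot=13 at index 3 -> [8, 9, 11, 13, 18]


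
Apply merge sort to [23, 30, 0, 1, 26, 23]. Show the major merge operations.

Divide and conquer:
  Merge [30] + [0] -> [0, 30]
  Merge [23] + [0, 30] -> [0, 23, 30]
  Merge [26] + [23] -> [23, 26]
  Merge [1] + [23, 26] -> [1, 23, 26]
  Merge [0, 23, 30] + [1, 23, 26] -> [0, 1, 23, 23, 26, 30]


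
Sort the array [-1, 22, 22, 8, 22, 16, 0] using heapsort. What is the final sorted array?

Build heap: [22, 22, 22, 8, -1, 16, 0]
Extract 22: [22, 8, 22, 0, -1, 16, 22]
Extract 22: [22, 8, 16, 0, -1, 22, 22]
Extract 22: [16, 8, -1, 0, 22, 22, 22]
Extract 16: [8, 0, -1, 16, 22, 22, 22]
Extract 8: [0, -1, 8, 16, 22, 22, 22]
Extract 0: [-1, 0, 8, 16, 22, 22, 22]


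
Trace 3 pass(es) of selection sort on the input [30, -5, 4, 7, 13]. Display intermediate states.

Pass 1: Select minimum -5 at index 1, swap -> [-5, 30, 4, 7, 13]
Pass 2: Select minimum 4 at index 2, swap -> [-5, 4, 30, 7, 13]
Pass 3: Select minimum 7 at index 3, swap -> [-5, 4, 7, 30, 13]


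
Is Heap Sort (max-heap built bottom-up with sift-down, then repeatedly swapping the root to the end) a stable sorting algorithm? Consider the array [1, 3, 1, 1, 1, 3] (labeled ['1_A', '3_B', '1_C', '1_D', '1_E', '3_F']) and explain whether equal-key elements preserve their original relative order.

Trace Heap Sort on the labeled array (the key is the number; the letter only tracks identity):
  Build max-heap: [3_B, 1_A, 3_F, 1_D, 1_E, 1_C]
  Swap root 3_B to index 5, re-heapify first 5 -> [3_F, 1_A, 1_C, 1_D, 1_E, 3_B]
  Swap root 3_F to index 4, re-heapify first 4 -> [1_E, 1_A, 1_C, 1_D, 3_F, 3_B]
  Swap root 1_E to index 3, re-heapify first 3 -> [1_D, 1_A, 1_C, 1_E, 3_F, 3_B]
  Swap root 1_D to index 2, re-heapify first 2 -> [1_C, 1_A, 1_D, 1_E, 3_F, 3_B]
  Swap root 1_C to index 1, re-heapify first 1 -> [1_A, 1_C, 1_D, 1_E, 3_F, 3_B]
Final order: [1_A, 1_C, 1_D, 1_E, 3_F, 3_B]
Equal keys:
  value 1: originally 1_A, 1_C, 1_D, 1_E; after sorting 1_A, 1_C, 1_D, 1_E -> order preserved
  value 3: originally 3_B, 3_F; after sorting 3_F, 3_B -> order changed
Equal keys were reordered, so Heap Sort is not stable: heap construction and root-to-end swaps move elements without regard to the original order of equal keys. (One such input is enough; an unstable sort may happen to preserve order on other inputs, but it gives no guarantee.)
Answer: Not stable


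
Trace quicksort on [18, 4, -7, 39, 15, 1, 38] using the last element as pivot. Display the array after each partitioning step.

Partition 1: pivot=38 at index 5 -> [18, 4, -7, 15, 1, 38, 39]
Partition 2: pivot=1 at index 1 -> [-7, 1, 18, 15, 4, 38, 39]
Partition 3: pivot=4 at index 2 -> [-7, 1, 4, 15, 18, 38, 39]
Partition 4: pivot=18 at index 4 -> [-7, 1, 4, 15, 18, 38, 39]


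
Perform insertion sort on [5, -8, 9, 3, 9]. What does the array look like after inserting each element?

First element 5 is already 'sorted'
Insert -8: shifted 1 elements -> [-8, 5, 9, 3, 9]
Insert 9: shifted 0 elements -> [-8, 5, 9, 3, 9]
Insert 3: shifted 2 elements -> [-8, 3, 5, 9, 9]
Insert 9: shifted 0 elements -> [-8, 3, 5, 9, 9]


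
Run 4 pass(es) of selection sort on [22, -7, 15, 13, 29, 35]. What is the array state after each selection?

Pass 1: Select minimum -7 at index 1, swap -> [-7, 22, 15, 13, 29, 35]
Pass 2: Select minimum 13 at index 3, swap -> [-7, 13, 15, 22, 29, 35]
Pass 3: Select minimum 15 at index 2, swap -> [-7, 13, 15, 22, 29, 35]
Pass 4: Select minimum 22 at index 3, swap -> [-7, 13, 15, 22, 29, 35]


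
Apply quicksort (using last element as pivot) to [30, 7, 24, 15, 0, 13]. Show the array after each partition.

Partition 1: pivot=13 at index 2 -> [7, 0, 13, 15, 30, 24]
Partition 2: pivot=0 at index 0 -> [0, 7, 13, 15, 30, 24]
Partition 3: pivot=24 at index 4 -> [0, 7, 13, 15, 24, 30]


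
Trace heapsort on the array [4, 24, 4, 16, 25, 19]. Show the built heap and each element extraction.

Build heap: [25, 24, 19, 16, 4, 4]
Extract 25: [24, 16, 19, 4, 4, 25]
Extract 24: [19, 16, 4, 4, 24, 25]
Extract 19: [16, 4, 4, 19, 24, 25]
Extract 16: [4, 4, 16, 19, 24, 25]
Extract 4: [4, 4, 16, 19, 24, 25]


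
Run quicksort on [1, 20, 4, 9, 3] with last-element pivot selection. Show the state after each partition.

Partition 1: pivot=3 at index 1 -> [1, 3, 4, 9, 20]
Partition 2: pivot=20 at index 4 -> [1, 3, 4, 9, 20]
Partition 3: pivot=9 at index 3 -> [1, 3, 4, 9, 20]


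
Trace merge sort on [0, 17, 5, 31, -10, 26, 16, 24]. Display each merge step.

Divide and conquer:
  Merge [0] + [17] -> [0, 17]
  Merge [5] + [31] -> [5, 31]
  Merge [0, 17] + [5, 31] -> [0, 5, 17, 31]
  Merge [-10] + [26] -> [-10, 26]
  Merge [16] + [24] -> [16, 24]
  Merge [-10, 26] + [16, 24] -> [-10, 16, 24, 26]
  Merge [0, 5, 17, 31] + [-10, 16, 24, 26] -> [-10, 0, 5, 16, 17, 24, 26, 31]


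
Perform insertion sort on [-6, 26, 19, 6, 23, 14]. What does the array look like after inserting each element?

First element -6 is already 'sorted'
Insert 26: shifted 0 elements -> [-6, 26, 19, 6, 23, 14]
Insert 19: shifted 1 elements -> [-6, 19, 26, 6, 23, 14]
Insert 6: shifted 2 elements -> [-6, 6, 19, 26, 23, 14]
Insert 23: shifted 1 elements -> [-6, 6, 19, 23, 26, 14]
Insert 14: shifted 3 elements -> [-6, 6, 14, 19, 23, 26]


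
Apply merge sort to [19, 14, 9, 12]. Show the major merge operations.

Divide and conquer:
  Merge [19] + [14] -> [14, 19]
  Merge [9] + [12] -> [9, 12]
  Merge [14, 19] + [9, 12] -> [9, 12, 14, 19]


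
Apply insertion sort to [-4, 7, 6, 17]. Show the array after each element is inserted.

First element -4 is already 'sorted'
Insert 7: shifted 0 elements -> [-4, 7, 6, 17]
Insert 6: shifted 1 elements -> [-4, 6, 7, 17]
Insert 17: shifted 0 elements -> [-4, 6, 7, 17]


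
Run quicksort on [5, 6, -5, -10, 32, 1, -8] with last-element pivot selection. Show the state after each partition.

Partition 1: pivot=-8 at index 1 -> [-10, -8, -5, 5, 32, 1, 6]
Partition 2: pivot=6 at index 5 -> [-10, -8, -5, 5, 1, 6, 32]
Partition 3: pivot=1 at index 3 -> [-10, -8, -5, 1, 5, 6, 32]


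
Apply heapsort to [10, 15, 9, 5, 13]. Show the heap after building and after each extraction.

Build heap: [15, 13, 9, 5, 10]
Extract 15: [13, 10, 9, 5, 15]
Extract 13: [10, 5, 9, 13, 15]
Extract 10: [9, 5, 10, 13, 15]
Extract 9: [5, 9, 10, 13, 15]


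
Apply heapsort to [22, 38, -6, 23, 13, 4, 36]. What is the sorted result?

Build heap: [38, 23, 36, 22, 13, 4, -6]
Extract 38: [36, 23, 4, 22, 13, -6, 38]
Extract 36: [23, 22, 4, -6, 13, 36, 38]
Extract 23: [22, 13, 4, -6, 23, 36, 38]
Extract 22: [13, -6, 4, 22, 23, 36, 38]
Extract 13: [4, -6, 13, 22, 23, 36, 38]
Extract 4: [-6, 4, 13, 22, 23, 36, 38]


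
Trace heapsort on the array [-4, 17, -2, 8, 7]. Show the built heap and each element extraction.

Build heap: [17, 8, -2, -4, 7]
Extract 17: [8, 7, -2, -4, 17]
Extract 8: [7, -4, -2, 8, 17]
Extract 7: [-2, -4, 7, 8, 17]
Extract -2: [-4, -2, 7, 8, 17]


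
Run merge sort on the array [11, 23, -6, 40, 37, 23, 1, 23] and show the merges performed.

Divide and conquer:
  Merge [11] + [23] -> [11, 23]
  Merge [-6] + [40] -> [-6, 40]
  Merge [11, 23] + [-6, 40] -> [-6, 11, 23, 40]
  Merge [37] + [23] -> [23, 37]
  Merge [1] + [23] -> [1, 23]
  Merge [23, 37] + [1, 23] -> [1, 23, 23, 37]
  Merge [-6, 11, 23, 40] + [1, 23, 23, 37] -> [-6, 1, 11, 23, 23, 23, 37, 40]


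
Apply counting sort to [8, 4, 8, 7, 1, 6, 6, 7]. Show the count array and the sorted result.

Count array: [0, 1, 0, 0, 1, 0, 2, 2, 2]
(count[i] = number of elements equal to i)
Cumulative count: [0, 1, 1, 1, 2, 2, 4, 6, 8]
Sorted: [1, 4, 6, 6, 7, 7, 8, 8]


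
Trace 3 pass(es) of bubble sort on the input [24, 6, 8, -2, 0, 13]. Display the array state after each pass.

After pass 1: [6, 8, -2, 0, 13, 24] (5 swaps)
After pass 2: [6, -2, 0, 8, 13, 24] (2 swaps)
After pass 3: [-2, 0, 6, 8, 13, 24] (2 swaps)
Total swaps: 9


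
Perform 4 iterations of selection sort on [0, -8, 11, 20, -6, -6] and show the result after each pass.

Pass 1: Select minimum -8 at index 1, swap -> [-8, 0, 11, 20, -6, -6]
Pass 2: Select minimum -6 at index 4, swap -> [-8, -6, 11, 20, 0, -6]
Pass 3: Select minimum -6 at index 5, swap -> [-8, -6, -6, 20, 0, 11]
Pass 4: Select minimum 0 at index 4, swap -> [-8, -6, -6, 0, 20, 11]


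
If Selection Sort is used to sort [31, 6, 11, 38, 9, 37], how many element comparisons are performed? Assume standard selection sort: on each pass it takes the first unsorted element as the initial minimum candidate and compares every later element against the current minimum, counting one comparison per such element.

Pass 1: scan indices 1..5 for the minimum = 5 comparison(s); min is 6, place at index 0 -> [6, 31, 11, 38, 9, 37]
Pass 2: scan indices 2..5 for the minimum = 4 comparison(s); min is 9, place at index 1 -> [6, 9, 11, 38, 31, 37]
Pass 3: scan indices 3..5 for the minimum = 3 comparison(s); min is 11, place at index 2 -> [6, 9, 11, 38, 31, 37]
Pass 4: scan indices 4..5 for the minimum = 2 comparison(s); min is 31, place at index 3 -> [6, 9, 11, 31, 38, 37]
Pass 5: scan indices 5..5 for the minimum = 1 comparison(s); min is 37, place at index 4 -> [6, 9, 11, 31, 37, 38]
Selection sort always scans the whole unsorted suffix, so the count is (n-1) + (n-2) + ... + 1 = n(n-1)/2 = 6*5/2 = 15 regardless of the input order.
Total comparisons: 5 + 4 + 3 + 2 + 1 = 15


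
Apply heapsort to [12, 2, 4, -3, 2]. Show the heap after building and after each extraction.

Build heap: [12, 2, 4, -3, 2]
Extract 12: [4, 2, 2, -3, 12]
Extract 4: [2, -3, 2, 4, 12]
Extract 2: [2, -3, 2, 4, 12]
Extract 2: [-3, 2, 2, 4, 12]


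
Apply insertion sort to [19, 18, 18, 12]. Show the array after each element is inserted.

First element 19 is already 'sorted'
Insert 18: shifted 1 elements -> [18, 19, 18, 12]
Insert 18: shifted 1 elements -> [18, 18, 19, 12]
Insert 12: shifted 3 elements -> [12, 18, 18, 19]


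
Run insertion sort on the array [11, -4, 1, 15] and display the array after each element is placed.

First element 11 is already 'sorted'
Insert -4: shifted 1 elements -> [-4, 11, 1, 15]
Insert 1: shifted 1 elements -> [-4, 1, 11, 15]
Insert 15: shifted 0 elements -> [-4, 1, 11, 15]


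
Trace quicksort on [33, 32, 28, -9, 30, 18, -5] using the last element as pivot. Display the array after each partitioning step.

Partition 1: pivot=-5 at index 1 -> [-9, -5, 28, 33, 30, 18, 32]
Partition 2: pivot=32 at index 5 -> [-9, -5, 28, 30, 18, 32, 33]
Partition 3: pivot=18 at index 2 -> [-9, -5, 18, 30, 28, 32, 33]
Partition 4: pivot=28 at index 3 -> [-9, -5, 18, 28, 30, 32, 33]


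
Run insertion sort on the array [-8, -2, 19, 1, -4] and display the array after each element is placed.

First element -8 is already 'sorted'
Insert -2: shifted 0 elements -> [-8, -2, 19, 1, -4]
Insert 19: shifted 0 elements -> [-8, -2, 19, 1, -4]
Insert 1: shifted 1 elements -> [-8, -2, 1, 19, -4]
Insert -4: shifted 3 elements -> [-8, -4, -2, 1, 19]


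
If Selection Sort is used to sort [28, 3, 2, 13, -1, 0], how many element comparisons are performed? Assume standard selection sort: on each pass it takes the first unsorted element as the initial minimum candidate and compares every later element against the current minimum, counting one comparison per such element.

Pass 1: scan indices 1..5 for the minimum = 5 comparison(s); min is -1, place at index 0 -> [-1, 3, 2, 13, 28, 0]
Pass 2: scan indices 2..5 for the minimum = 4 comparison(s); min is 0, place at index 1 -> [-1, 0, 2, 13, 28, 3]
Pass 3: scan indices 3..5 for the minimum = 3 comparison(s); min is 2, place at index 2 -> [-1, 0, 2, 13, 28, 3]
Pass 4: scan indices 4..5 for the minimum = 2 comparison(s); min is 3, place at index 3 -> [-1, 0, 2, 3, 28, 13]
Pass 5: scan indices 5..5 for the minimum = 1 comparison(s); min is 13, place at index 4 -> [-1, 0, 2, 3, 13, 28]
Selection sort always scans the whole unsorted suffix, so the count is (n-1) + (n-2) + ... + 1 = n(n-1)/2 = 6*5/2 = 15 regardless of the input order.
Total comparisons: 5 + 4 + 3 + 2 + 1 = 15
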